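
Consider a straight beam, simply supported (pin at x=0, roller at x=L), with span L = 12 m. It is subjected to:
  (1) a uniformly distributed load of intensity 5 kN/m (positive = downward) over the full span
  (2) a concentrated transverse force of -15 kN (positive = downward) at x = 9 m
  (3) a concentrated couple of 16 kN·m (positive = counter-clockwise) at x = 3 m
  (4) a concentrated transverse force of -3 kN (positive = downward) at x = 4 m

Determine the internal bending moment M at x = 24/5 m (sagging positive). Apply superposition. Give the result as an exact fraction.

Load 1 — uniform load w=5 kN/m over full span:
  M_1 = wx(L-x)/2 = 5·(24/5)·(12-(24/5))/2 = 432/5 kN·m
Load 2 — point force P=-15 kN at a=9 m (b=L-a=3):
  M_2 = Pbx/L  [x≤a] = (-15)·3·(24/5)/12 = -18 kN·m
Load 3 — applied couple M₀=16 kN·m at a=3 m (b=L-a=9):
  M_3 = M₀x/L - M₀  [x>a] = 16·(24/5)/12 - 16 = -48/5 kN·m
Load 4 — point force P=-3 kN at a=4 m (b=L-a=8):
  M_4 = Pa(L-x)/L  [x>a] = (-3)·4·(12-(24/5))/12 = -36/5 kN·m
Superposition: M = Σ M_i = 258/5 kN·m ≈ 51.600000 kN·m

M(24/5) = 258/5 kN·m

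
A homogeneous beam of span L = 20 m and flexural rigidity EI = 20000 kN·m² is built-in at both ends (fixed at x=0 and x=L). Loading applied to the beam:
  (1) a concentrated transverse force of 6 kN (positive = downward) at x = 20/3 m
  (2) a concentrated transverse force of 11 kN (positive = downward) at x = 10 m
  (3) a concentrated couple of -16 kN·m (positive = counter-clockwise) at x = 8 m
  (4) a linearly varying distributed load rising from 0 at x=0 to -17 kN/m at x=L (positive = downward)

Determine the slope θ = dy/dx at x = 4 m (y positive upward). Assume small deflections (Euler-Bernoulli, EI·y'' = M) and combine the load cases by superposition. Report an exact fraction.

Load 1 — point force P=6 kN at a=20/3 m (b=L-a=40/3):
  θ_1 = -Pb²x(2aL-(3a+b)x)/(2L³EI)  [x≤a] = -6·(40/3)²·4·(2·(20/3)·20-(3·(20/3)+(40/3))·4)/(2·20³·20000) = -2/1125 rad
Load 2 — point force P=11 kN at a=10 m (b=L-a=10):
  θ_2 = -Pb²x(2aL-(3a+b)x)/(2L³EI)  [x≤a] = -11·10²·4·(2·10·20-(3·10+10)·4)/(2·20³·20000) = -33/10000 rad
Load 3 — applied couple M₀=-16 kN·m at a=8 m (b=L-a=12):
  θ_3 = (R_Ax²/2 - M_Ax)/EI  [x≤a] with R_A=-144/125, M_A=-48/25 = ((-144/125)·4²/2 - (-48/25)·4)/20000 = -6/78125 rad
Load 4 — triangular load w₀=-17 kN/m (0→w₀ over full span):
  θ_4 = -w₀(2x(L-x)(L-2x)(x+2L)+x²(L-x)²)/(120LEI) = -(-17)·(2·4·(20-4)·(20-2·4)·(4+2·20)+4²·(20-4)²)/(120·20·20000) = 238/9375 rad
Superposition: θ = Σ θ_i = 227611/11250000 rad ≈ 0.020232 rad

θ(4) = 227611/11250000 rad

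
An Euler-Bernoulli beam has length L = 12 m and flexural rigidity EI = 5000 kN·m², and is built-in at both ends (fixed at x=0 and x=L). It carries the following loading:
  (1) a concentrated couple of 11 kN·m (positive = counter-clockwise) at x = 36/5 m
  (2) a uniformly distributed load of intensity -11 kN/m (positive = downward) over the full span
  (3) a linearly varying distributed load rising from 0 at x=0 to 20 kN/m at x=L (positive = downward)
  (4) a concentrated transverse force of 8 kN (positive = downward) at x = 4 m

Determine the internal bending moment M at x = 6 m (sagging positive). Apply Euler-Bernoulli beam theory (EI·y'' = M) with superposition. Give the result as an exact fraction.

Load 1 — applied couple M₀=11 kN·m at a=36/5 m (b=L-a=24/5):
  M_1 = R_Ax - M_A  [x≤a] with R_A=33/25, M_A=88/25 = (33/25)·6 - (88/25) = 22/5 kN·m
Load 2 — uniform load w=-11 kN/m over full span:
  M_2 = wLx/2 - wL²/12 - wx²/2 = (-11)·12·6/2 - (-11)·12²/12 - (-11)·6²/2 = -66 kN·m
Load 3 — triangular load w₀=20 kN/m (0→w₀ over full span):
  M_3 = 3w₀Lx/20 - w₀L²/30 - w₀x³/(6L) = 3·20·12·6/20 - 20·12²/30 - 20·6³/(6·12) = 60 kN·m
Load 4 — point force P=8 kN at a=4 m (b=L-a=8):
  M_4 = Pa²(a+3b)(L-x)/L³ - Pa²b/L²  [x>a] = 8·4²·(4+3·8)·(12-6)/12³ - 8·4²·8/12² = 16/3 kN·m
Superposition: M = Σ M_i = 56/15 kN·m ≈ 3.733333 kN·m

M(6) = 56/15 kN·m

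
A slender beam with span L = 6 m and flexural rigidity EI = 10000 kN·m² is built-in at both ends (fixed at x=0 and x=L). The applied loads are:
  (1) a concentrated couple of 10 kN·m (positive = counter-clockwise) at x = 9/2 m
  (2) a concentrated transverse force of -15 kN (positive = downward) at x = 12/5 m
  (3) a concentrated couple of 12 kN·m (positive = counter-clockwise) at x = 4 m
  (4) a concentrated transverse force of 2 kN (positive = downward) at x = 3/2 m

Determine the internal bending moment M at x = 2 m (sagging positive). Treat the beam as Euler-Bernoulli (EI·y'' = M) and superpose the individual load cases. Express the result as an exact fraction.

M(2) = -4601/1200 kN·m

Load 1 — applied couple M₀=10 kN·m at a=9/2 m (b=L-a=3/2):
  M_1 = R_Ax - M_A  [x≤a] with R_A=15/8, M_A=25/8 = (15/8)·2 - (25/8) = 5/8 kN·m
Load 2 — point force P=-15 kN at a=12/5 m (b=L-a=18/5):
  M_2 = Pb²(3a+b)x/L³ - Pab²/L²  [x≤a] = (-15)·(18/5)²·(3·(12/5)+(18/5))·2/6³ - (-15)·(12/5)·(18/5)²/6² = -162/25 kN·m
Load 3 — applied couple M₀=12 kN·m at a=4 m (b=L-a=2):
  M_3 = R_Ax - M_A  [x≤a] with R_A=8/3, M_A=4 = (8/3)·2 - 4 = 4/3 kN·m
Load 4 — point force P=2 kN at a=3/2 m (b=L-a=9/2):
  M_4 = Pa²(a+3b)(L-x)/L³ - Pa²b/L²  [x>a] = 2·(3/2)²·((3/2)+3·(9/2))·(6-2)/6³ - 2·(3/2)²·(9/2)/6² = 11/16 kN·m
Superposition: M = Σ M_i = -4601/1200 kN·m ≈ -3.834167 kN·m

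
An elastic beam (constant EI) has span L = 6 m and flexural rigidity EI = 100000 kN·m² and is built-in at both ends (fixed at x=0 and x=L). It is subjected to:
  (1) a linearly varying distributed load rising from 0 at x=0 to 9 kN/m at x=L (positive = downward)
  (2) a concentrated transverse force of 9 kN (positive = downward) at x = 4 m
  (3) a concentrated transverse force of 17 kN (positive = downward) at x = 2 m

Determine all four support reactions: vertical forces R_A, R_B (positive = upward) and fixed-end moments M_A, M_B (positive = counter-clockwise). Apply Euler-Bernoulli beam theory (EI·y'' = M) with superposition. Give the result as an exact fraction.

R_A = 6217/270 kN, M_A = 1346/45 kN·m, R_B = 8093/270 kN, M_B = -1429/45 kN·m

Load 1 — triangular load w₀=9 kN/m (0→w₀ over full span):
  R_A = 3w₀L/20 = 3·9·6/20 = 81/10 kN
  M_A = w₀L²/30 = 9·6²/30 = 54/5 kN·m
  R_B = 7w₀L/20 = 7·9·6/20 = 189/10 kN
  M_B = -w₀L²/20 = -9·6²/20 = -81/5 kN·m
Load 2 — point force P=9 kN at a=4 m (b=L-a=2):
  R_A = Pb²(3a+b)/L³ = 9·2²·(3·4+2)/6³ = 7/3 kN
  M_A = Pab²/L² = 9·4·2²/6² = 4 kN·m
  R_B = Pa²(a+3b)/L³ = 9·4²·(4+3·2)/6³ = 20/3 kN
  M_B = -Pa²b/L² = -9·4²·2/6² = -8 kN·m
Load 3 — point force P=17 kN at a=2 m (b=L-a=4):
  R_A = Pb²(3a+b)/L³ = 17·4²·(3·2+4)/6³ = 340/27 kN
  M_A = Pab²/L² = 17·2·4²/6² = 136/9 kN·m
  R_B = Pa²(a+3b)/L³ = 17·2²·(2+3·4)/6³ = 119/27 kN
  M_B = -Pa²b/L² = -17·2²·4/6² = -68/9 kN·m
Superposition: R_A = 6217/270 kN, M_A = 1346/45 kN·m, R_B = 8093/270 kN, M_B = -1429/45 kN·m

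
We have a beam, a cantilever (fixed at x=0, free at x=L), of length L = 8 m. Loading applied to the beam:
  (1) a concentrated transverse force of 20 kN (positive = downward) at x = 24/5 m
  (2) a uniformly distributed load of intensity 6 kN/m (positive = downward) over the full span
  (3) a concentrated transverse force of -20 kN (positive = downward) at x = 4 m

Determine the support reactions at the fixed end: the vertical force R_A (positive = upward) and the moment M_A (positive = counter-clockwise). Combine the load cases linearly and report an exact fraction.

Load 1 — point force P=20 kN at a=24/5 m (b=L-a=16/5):
  R_A = P = 20 kN
  M_A = Pa = 20·(24/5) = 96 kN·m
Load 2 — uniform load w=6 kN/m over full span:
  R_A = wL = 6·8 = 48 kN
  M_A = wL²/2 = 6·8²/2 = 192 kN·m
Load 3 — point force P=-20 kN at a=4 m (b=L-a=4):
  R_A = P = (-20) = -20 kN
  M_A = Pa = (-20)·4 = -80 kN·m
Superposition: R_A = 48 kN, M_A = 208 kN·m

R_A = 48 kN, M_A = 208 kN·m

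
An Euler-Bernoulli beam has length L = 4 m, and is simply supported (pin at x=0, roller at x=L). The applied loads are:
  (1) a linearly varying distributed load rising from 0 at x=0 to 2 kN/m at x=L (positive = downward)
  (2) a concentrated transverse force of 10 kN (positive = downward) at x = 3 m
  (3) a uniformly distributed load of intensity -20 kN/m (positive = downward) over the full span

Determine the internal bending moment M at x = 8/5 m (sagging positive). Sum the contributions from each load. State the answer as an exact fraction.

Load 1 — triangular load w₀=2 kN/m (0→w₀ over full span):
  M_1 = w₀Lx/6 - w₀x³/(6L) = 2·4·(8/5)/6 - 2·(8/5)³/(6·4) = 224/125 kN·m
Load 2 — point force P=10 kN at a=3 m (b=L-a=1):
  M_2 = Pbx/L  [x≤a] = 10·1·(8/5)/4 = 4 kN·m
Load 3 — uniform load w=-20 kN/m over full span:
  M_3 = wx(L-x)/2 = (-20)·(8/5)·(4-(8/5))/2 = -192/5 kN·m
Superposition: M = Σ M_i = -4076/125 kN·m ≈ -32.608000 kN·m

M(8/5) = -4076/125 kN·m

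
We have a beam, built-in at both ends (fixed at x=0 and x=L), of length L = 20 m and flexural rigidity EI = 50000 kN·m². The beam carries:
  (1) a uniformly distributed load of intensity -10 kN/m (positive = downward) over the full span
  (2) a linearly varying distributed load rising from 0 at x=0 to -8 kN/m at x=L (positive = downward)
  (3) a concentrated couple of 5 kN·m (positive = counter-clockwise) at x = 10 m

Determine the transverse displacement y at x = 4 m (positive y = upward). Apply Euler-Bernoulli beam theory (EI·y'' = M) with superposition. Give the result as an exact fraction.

Load 1 — uniform load w=-10 kN/m over full span:
  y_1 = -wx²(L-x)²/(24EI) = -(-10)·4²·(20-4)²/(24·50000) = 64/1875 m
Load 2 — triangular load w₀=-8 kN/m (0→w₀ over full span):
  y_2 = -w₀x²(L-x)²(x+2L)/(120LEI) = -(-8)·4²·(20-4)²·(4+2·20)/(120·20·50000) = 2816/234375 m
Load 3 — applied couple M₀=5 kN·m at a=10 m (b=L-a=10):
  y_3 = (R_Ax³/6 - M_Ax²/2)/EI  [x≤a] with R_A=3/8, M_A=5/4 = ((3/8)·4³/6 - (5/4)·4²/2)/50000 = -3/25000 m
Superposition: y = Σ y_i = 86303/1875000 m ≈ 0.046028 m

y(4) = 86303/1875000 m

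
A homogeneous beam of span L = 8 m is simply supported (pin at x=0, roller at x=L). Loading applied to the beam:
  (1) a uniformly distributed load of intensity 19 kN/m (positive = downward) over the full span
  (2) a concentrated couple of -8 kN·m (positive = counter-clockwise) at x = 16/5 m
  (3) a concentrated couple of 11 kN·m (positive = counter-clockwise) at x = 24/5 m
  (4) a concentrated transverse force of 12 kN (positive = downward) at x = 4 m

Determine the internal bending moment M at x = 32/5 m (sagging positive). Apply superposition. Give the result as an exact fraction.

M(32/5) = 2657/25 kN·m

Load 1 — uniform load w=19 kN/m over full span:
  M_1 = wx(L-x)/2 = 19·(32/5)·(8-(32/5))/2 = 2432/25 kN·m
Load 2 — applied couple M₀=-8 kN·m at a=16/5 m (b=L-a=24/5):
  M_2 = M₀x/L - M₀  [x>a] = (-8)·(32/5)/8 - (-8) = 8/5 kN·m
Load 3 — applied couple M₀=11 kN·m at a=24/5 m (b=L-a=16/5):
  M_3 = M₀x/L - M₀  [x>a] = 11·(32/5)/8 - 11 = -11/5 kN·m
Load 4 — point force P=12 kN at a=4 m (b=L-a=4):
  M_4 = Pa(L-x)/L  [x>a] = 12·4·(8-(32/5))/8 = 48/5 kN·m
Superposition: M = Σ M_i = 2657/25 kN·m ≈ 106.280000 kN·m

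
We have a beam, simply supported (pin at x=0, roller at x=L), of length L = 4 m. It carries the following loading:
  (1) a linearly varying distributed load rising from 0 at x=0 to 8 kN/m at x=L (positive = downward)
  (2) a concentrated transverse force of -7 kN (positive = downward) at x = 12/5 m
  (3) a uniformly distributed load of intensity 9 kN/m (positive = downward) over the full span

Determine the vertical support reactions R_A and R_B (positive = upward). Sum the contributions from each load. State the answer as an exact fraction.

Load 1 — triangular load w₀=8 kN/m (0→w₀ over full span):
  R_A = w₀L/6 = 8·4/6 = 16/3 kN
  R_B = w₀L/3 = 8·4/3 = 32/3 kN
Load 2 — point force P=-7 kN at a=12/5 m (b=L-a=8/5):
  R_A = Pb/L = (-7)·(8/5)/4 = -14/5 kN
  R_B = Pa/L = (-7)·(12/5)/4 = -21/5 kN
Load 3 — uniform load w=9 kN/m over full span:
  R_A = wL/2 = 9·4/2 = 18 kN
  R_B = wL/2 = 9·4/2 = 18 kN
Superposition: R_A = 308/15 kN, R_B = 367/15 kN

R_A = 308/15 kN, R_B = 367/15 kN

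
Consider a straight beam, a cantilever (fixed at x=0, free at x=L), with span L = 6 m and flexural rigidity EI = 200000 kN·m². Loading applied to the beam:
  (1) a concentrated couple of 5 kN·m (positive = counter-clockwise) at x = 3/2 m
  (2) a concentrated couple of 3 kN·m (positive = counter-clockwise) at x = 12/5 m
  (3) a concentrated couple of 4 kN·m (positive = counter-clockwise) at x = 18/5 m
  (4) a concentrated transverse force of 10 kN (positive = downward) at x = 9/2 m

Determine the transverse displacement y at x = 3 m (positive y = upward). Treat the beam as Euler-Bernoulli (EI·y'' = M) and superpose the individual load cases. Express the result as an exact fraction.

Load 1 — applied couple M₀=5 kN·m at a=3/2 m (b=L-a=9/2):
  y_1 = M₀a(2x-a)/(2EI)  [x>a] = 5·(3/2)·(2·3-(3/2))/(2·200000) = 27/320000 m
Load 2 — applied couple M₀=3 kN·m at a=12/5 m (b=L-a=18/5):
  y_2 = M₀a(2x-a)/(2EI)  [x>a] = 3·(12/5)·(2·3-(12/5))/(2·200000) = 81/1250000 m
Load 3 — applied couple M₀=4 kN·m at a=18/5 m (b=L-a=12/5):
  y_3 = M₀x²/(2EI)  [x≤a] = 4·3²/(2·200000) = 9/100000 m
Load 4 — point force P=10 kN at a=9/2 m (b=L-a=3/2):
  y_4 = -Px²(3a-x)/(6EI)  [x≤a] = -10·3²·(3·(9/2)-3)/(6·200000) = -63/80000 m
Superposition: y = Σ y_i = -21933/40000000 m ≈ -0.000548 m

y(3) = -21933/40000000 m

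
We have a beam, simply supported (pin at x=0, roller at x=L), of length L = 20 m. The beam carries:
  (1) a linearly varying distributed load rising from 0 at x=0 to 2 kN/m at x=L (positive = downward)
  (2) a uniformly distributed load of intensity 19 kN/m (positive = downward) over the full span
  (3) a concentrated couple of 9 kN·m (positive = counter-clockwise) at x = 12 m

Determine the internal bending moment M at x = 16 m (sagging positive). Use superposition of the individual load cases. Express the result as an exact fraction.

M(16) = 3223/5 kN·m

Load 1 — triangular load w₀=2 kN/m (0→w₀ over full span):
  M_1 = w₀Lx/6 - w₀x³/(6L) = 2·20·16/6 - 2·16³/(6·20) = 192/5 kN·m
Load 2 — uniform load w=19 kN/m over full span:
  M_2 = wx(L-x)/2 = 19·16·(20-16)/2 = 608 kN·m
Load 3 — applied couple M₀=9 kN·m at a=12 m (b=L-a=8):
  M_3 = M₀x/L - M₀  [x>a] = 9·16/20 - 9 = -9/5 kN·m
Superposition: M = Σ M_i = 3223/5 kN·m ≈ 644.600000 kN·m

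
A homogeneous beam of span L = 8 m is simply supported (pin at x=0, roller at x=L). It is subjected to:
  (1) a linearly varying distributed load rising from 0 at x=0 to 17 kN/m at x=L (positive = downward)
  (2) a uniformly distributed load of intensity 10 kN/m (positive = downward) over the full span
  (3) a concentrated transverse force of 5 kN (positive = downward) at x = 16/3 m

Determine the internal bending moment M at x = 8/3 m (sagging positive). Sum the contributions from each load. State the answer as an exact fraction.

Load 1 — triangular load w₀=17 kN/m (0→w₀ over full span):
  M_1 = w₀Lx/6 - w₀x³/(6L) = 17·8·(8/3)/6 - 17·(8/3)³/(6·8) = 4352/81 kN·m
Load 2 — uniform load w=10 kN/m over full span:
  M_2 = wx(L-x)/2 = 10·(8/3)·(8-(8/3))/2 = 640/9 kN·m
Load 3 — point force P=5 kN at a=16/3 m (b=L-a=8/3):
  M_3 = Pbx/L  [x≤a] = 5·(8/3)·(8/3)/8 = 40/9 kN·m
Superposition: M = Σ M_i = 10472/81 kN·m ≈ 129.283951 kN·m

M(8/3) = 10472/81 kN·m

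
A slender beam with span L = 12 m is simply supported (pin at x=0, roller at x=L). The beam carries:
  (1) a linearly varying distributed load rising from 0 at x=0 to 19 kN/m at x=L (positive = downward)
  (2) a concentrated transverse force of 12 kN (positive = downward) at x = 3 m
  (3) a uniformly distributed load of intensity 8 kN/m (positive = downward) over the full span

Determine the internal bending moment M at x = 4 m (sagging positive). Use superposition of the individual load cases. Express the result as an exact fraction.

Load 1 — triangular load w₀=19 kN/m (0→w₀ over full span):
  M_1 = w₀Lx/6 - w₀x³/(6L) = 19·12·4/6 - 19·4³/(6·12) = 1216/9 kN·m
Load 2 — point force P=12 kN at a=3 m (b=L-a=9):
  M_2 = Pa(L-x)/L  [x>a] = 12·3·(12-4)/12 = 24 kN·m
Load 3 — uniform load w=8 kN/m over full span:
  M_3 = wx(L-x)/2 = 8·4·(12-4)/2 = 128 kN·m
Superposition: M = Σ M_i = 2584/9 kN·m ≈ 287.111111 kN·m

M(4) = 2584/9 kN·m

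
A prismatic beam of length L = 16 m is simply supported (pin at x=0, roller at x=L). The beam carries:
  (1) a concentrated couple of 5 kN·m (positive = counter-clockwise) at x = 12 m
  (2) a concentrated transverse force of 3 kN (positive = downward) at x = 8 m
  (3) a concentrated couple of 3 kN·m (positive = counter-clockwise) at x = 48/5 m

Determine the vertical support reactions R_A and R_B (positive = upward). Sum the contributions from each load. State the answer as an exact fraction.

R_A = 2 kN, R_B = 1 kN

Load 1 — applied couple M₀=5 kN·m at a=12 m (b=L-a=4):
  R_A = M₀/L = 5/16 kN
  R_B = -M₀/L = -5/16 kN
Load 2 — point force P=3 kN at a=8 m (b=L-a=8):
  R_A = Pb/L = 3·8/16 = 3/2 kN
  R_B = Pa/L = 3·8/16 = 3/2 kN
Load 3 — applied couple M₀=3 kN·m at a=48/5 m (b=L-a=32/5):
  R_A = M₀/L = 3/16 kN
  R_B = -M₀/L = -3/16 kN
Superposition: R_A = 2 kN, R_B = 1 kN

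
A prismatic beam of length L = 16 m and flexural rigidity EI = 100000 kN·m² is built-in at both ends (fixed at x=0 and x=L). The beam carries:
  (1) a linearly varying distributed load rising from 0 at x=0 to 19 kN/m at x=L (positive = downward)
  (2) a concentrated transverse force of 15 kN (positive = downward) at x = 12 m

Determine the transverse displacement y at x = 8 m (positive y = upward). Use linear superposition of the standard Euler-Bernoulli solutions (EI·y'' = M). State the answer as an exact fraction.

Load 1 — triangular load w₀=19 kN/m (0→w₀ over full span):
  y_1 = -w₀x²(L-x)²(x+2L)/(120LEI) = -19·8²·(16-8)²·(8+2·16)/(120·16·100000) = -152/9375 m
Load 2 — point force P=15 kN at a=12 m (b=L-a=4):
  y_2 = -Pb²x²(3aL-(3a+b)x)/(6L³EI)  [x≤a] = -15·4²·8²·(3·12·16-(3·12+4)·8)/(6·16³·100000) = -1/625 m
Superposition: y = Σ y_i = -167/9375 m ≈ -0.017813 m

y(8) = -167/9375 m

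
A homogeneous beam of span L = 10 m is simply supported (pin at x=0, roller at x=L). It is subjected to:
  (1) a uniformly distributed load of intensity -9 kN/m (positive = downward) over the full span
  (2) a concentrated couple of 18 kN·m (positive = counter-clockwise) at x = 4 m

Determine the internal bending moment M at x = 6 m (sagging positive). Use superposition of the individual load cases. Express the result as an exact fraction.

M(6) = -576/5 kN·m

Load 1 — uniform load w=-9 kN/m over full span:
  M_1 = wx(L-x)/2 = (-9)·6·(10-6)/2 = -108 kN·m
Load 2 — applied couple M₀=18 kN·m at a=4 m (b=L-a=6):
  M_2 = M₀x/L - M₀  [x>a] = 18·6/10 - 18 = -36/5 kN·m
Superposition: M = Σ M_i = -576/5 kN·m ≈ -115.200000 kN·m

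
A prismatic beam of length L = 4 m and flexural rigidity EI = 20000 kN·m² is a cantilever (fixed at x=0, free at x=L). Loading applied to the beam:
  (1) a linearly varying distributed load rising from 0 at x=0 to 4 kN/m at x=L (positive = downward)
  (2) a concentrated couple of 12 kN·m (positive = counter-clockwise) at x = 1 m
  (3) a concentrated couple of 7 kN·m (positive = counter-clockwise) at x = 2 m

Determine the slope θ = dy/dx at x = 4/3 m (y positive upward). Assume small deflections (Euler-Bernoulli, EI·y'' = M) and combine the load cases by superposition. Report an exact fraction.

θ(4/3) = -1/151875 rad

Load 1 — triangular load w₀=4 kN/m (0→w₀ over full span):
  θ_1 = (w₀Lx²/4-w₀L²x/3-w₀x⁴/(24L))/EI = (4·4·(4/3)²/4-4·4²·(4/3)/3-4·(4/3)⁴/(24·4))/20000 = -163/151875 rad
Load 2 — applied couple M₀=12 kN·m at a=1 m (b=L-a=3):
  θ_2 = M₀a/EI  [x>a] = 12·1/20000 = 3/5000 rad
Load 3 — applied couple M₀=7 kN·m at a=2 m (b=L-a=2):
  θ_3 = M₀x/EI  [x≤a] = 7·(4/3)/20000 = 7/15000 rad
Superposition: θ = Σ θ_i = -1/151875 rad ≈ -0.000007 rad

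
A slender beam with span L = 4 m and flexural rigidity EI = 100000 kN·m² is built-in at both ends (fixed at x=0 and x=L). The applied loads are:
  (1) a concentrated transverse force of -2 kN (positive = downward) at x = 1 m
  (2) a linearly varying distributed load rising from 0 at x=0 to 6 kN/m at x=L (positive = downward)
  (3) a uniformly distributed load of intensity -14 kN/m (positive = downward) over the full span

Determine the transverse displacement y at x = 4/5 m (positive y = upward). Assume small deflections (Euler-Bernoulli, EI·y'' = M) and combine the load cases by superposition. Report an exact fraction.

y(4/5) = 155533/4687500000 m

Load 1 — point force P=-2 kN at a=1 m (b=L-a=3):
  y_1 = -Pb²x²(3aL-(3a+b)x)/(6L³EI)  [x≤a] = -(-2)·3²·(4/5)²·(3·1·4-(3·1+3)·(4/5))/(6·4³·100000) = 27/12500000 m
Load 2 — triangular load w₀=6 kN/m (0→w₀ over full span):
  y_2 = -w₀x²(L-x)²(x+2L)/(120LEI) = -6·(4/5)²·(4-(4/5))²·((4/5)+2·4)/(120·4·100000) = -352/48828125 m
Load 3 — uniform load w=-14 kN/m over full span:
  y_3 = -wx²(L-x)²/(24EI) = -(-14)·(4/5)²·(4-(4/5))²/(24·100000) = 224/5859375 m
Superposition: y = Σ y_i = 155533/4687500000 m ≈ 0.000033 m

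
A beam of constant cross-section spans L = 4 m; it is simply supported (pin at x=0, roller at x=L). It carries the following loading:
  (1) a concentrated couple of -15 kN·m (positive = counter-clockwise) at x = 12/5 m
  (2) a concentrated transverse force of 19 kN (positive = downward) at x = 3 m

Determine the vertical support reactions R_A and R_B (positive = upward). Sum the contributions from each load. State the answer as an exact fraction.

R_A = 1 kN, R_B = 18 kN

Load 1 — applied couple M₀=-15 kN·m at a=12/5 m (b=L-a=8/5):
  R_A = M₀/L = (-15)/4 = -15/4 kN
  R_B = -M₀/L = -(-15)/4 = 15/4 kN
Load 2 — point force P=19 kN at a=3 m (b=L-a=1):
  R_A = Pb/L = 19·1/4 = 19/4 kN
  R_B = Pa/L = 19·3/4 = 57/4 kN
Superposition: R_A = 1 kN, R_B = 18 kN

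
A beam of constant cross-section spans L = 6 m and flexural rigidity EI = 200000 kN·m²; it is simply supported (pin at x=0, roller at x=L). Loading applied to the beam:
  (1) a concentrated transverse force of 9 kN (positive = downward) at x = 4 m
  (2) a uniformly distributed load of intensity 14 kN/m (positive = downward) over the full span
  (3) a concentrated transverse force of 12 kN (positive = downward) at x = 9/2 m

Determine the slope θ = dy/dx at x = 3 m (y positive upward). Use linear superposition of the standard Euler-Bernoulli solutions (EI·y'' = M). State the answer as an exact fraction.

Load 1 — point force P=9 kN at a=4 m (b=L-a=2):
  θ_1 = -Pb(L²-b²-3x²)/(6LEI)  [x≤a] = -9·2·(6²-2²-3·3²)/(6·6·200000) = -1/80000 rad
Load 2 — uniform load w=14 kN/m over full span:
  θ_2 = -w(L³-6Lx²+4x³)/(24EI) = -14·(6³-6·6·3²+4·3³)/(24·200000) = 0 rad
Load 3 — point force P=12 kN at a=9/2 m (b=L-a=3/2):
  θ_3 = -Pb(L²-b²-3x²)/(6LEI)  [x≤a] = -12·(3/2)·(6²-(3/2)²-3·3²)/(6·6·200000) = -27/1600000 rad
Superposition: θ = Σ θ_i = -47/1600000 rad ≈ -0.000029 rad

θ(3) = -47/1600000 rad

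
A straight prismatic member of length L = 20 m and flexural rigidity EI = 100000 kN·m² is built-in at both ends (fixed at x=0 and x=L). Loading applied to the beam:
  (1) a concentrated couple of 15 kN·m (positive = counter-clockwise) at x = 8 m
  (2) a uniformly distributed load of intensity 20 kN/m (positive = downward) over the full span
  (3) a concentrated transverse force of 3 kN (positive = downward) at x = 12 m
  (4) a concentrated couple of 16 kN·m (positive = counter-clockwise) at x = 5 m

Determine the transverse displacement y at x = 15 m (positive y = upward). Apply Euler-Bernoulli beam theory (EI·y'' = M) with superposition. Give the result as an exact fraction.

Load 1 — applied couple M₀=15 kN·m at a=8 m (b=L-a=12):
  y_1 = (R_Ax³/6 - M_Ax²/2 - M₀(x-a)²/2)/EI  [x>a] with R_A=27/25, M_A=9/5 = ((27/25)·15³/6 - (9/5)·15²/2 - 15·(15-8)²/2)/100000 = 3/8000 m
Load 2 — uniform load w=20 kN/m over full span:
  y_2 = -wx²(L-x)²/(24EI) = -20·15²·(20-15)²/(24·100000) = -3/64 m
Load 3 — point force P=3 kN at a=12 m (b=L-a=8):
  y_3 = -Pa²(L-x)²(3bL-(3b+a)(L-x))/(6L³EI)  [x>a] = -3·12²·(20-15)²·(3·8·20-(3·8+12)·(20-15))/(6·20³·100000) = -27/40000 m
Load 4 — applied couple M₀=16 kN·m at a=5 m (b=L-a=15):
  y_4 = (R_Ax³/6 - M_Ax²/2 - M₀(x-a)²/2)/EI  [x>a] with R_A=9/10, M_A=-3 = ((9/10)·15³/6 - (-3)·15²/2 - 16·(15-5)²/2)/100000 = 7/16000 m
Superposition: y = Σ y_i = -3739/80000 m ≈ -0.046738 m

y(15) = -3739/80000 m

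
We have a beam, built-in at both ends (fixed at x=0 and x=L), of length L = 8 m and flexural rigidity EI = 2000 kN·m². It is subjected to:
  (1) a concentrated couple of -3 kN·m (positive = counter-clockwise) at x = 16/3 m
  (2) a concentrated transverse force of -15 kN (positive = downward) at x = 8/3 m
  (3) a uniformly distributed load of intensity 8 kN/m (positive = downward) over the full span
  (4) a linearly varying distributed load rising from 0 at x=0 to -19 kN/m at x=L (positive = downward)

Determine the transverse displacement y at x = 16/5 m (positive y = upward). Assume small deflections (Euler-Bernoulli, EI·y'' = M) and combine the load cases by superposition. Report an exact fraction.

Load 1 — applied couple M₀=-3 kN·m at a=16/3 m (b=L-a=8/3):
  y_1 = (R_Ax³/6 - M_Ax²/2)/EI  [x≤a] with R_A=-1/2, M_A=-1 = ((-1/2)·(16/5)³/6 - (-1)·(16/5)²/2)/2000 = 56/46875 m
Load 2 — point force P=-15 kN at a=8/3 m (b=L-a=16/3):
  y_2 = -Pa²(L-x)²(3bL-(3b+a)(L-x))/(6L³EI)  [x>a] = -(-15)·(8/3)²·(8-(16/5))²·(3·(16/3)·8-(3·(16/3)+(8/3))·(8-(16/5)))/(6·8³·2000) = 48/3125 m
Load 3 — uniform load w=8 kN/m over full span:
  y_3 = -wx²(L-x)²/(24EI) = -8·(16/5)²·(8-(16/5))²/(24·2000) = -3072/78125 m
Load 4 — triangular load w₀=-19 kN/m (0→w₀ over full span):
  y_4 = -w₀x²(L-x)²(x+2L)/(120LEI) = -(-19)·(16/5)²·(8-(16/5))²·((16/5)+2·8)/(120·8·2000) = 87552/1953125 m
Superposition: y = Σ y_i = 129256/5859375 m ≈ 0.022060 m

y(16/5) = 129256/5859375 m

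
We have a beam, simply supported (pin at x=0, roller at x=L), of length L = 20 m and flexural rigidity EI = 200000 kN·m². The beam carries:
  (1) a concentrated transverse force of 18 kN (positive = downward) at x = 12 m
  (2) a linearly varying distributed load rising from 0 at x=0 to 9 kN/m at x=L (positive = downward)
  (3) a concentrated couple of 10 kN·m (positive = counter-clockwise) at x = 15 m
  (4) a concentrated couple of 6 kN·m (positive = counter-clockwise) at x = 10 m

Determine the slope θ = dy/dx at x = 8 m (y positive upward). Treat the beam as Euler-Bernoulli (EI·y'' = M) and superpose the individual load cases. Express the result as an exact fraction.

θ(8) = -8353/2400000 rad

Load 1 — point force P=18 kN at a=12 m (b=L-a=8):
  θ_1 = -Pb(L²-b²-3x²)/(6LEI)  [x≤a] = -18·8·(20²-8²-3·8²)/(6·20·200000) = -27/31250 rad
Load 2 — triangular load w₀=9 kN/m (0→w₀ over full span):
  θ_2 = -w₀(7L⁴-30L²x²+15x⁴)/(360LEI) = -9·(7·20⁴-30·20²·8²+15·8⁴)/(360·20·200000) = -323/125000 rad
Load 3 — applied couple M₀=10 kN·m at a=15 m (b=L-a=5):
  θ_3 = (M₀x²/(2L)+C₁)/EI  [x≤a] with C₁=M₀(3b²-L²)/(6L)=-325/12 = (10·8²/(2·20)+(-325/12))/200000 = -133/2400000 rad
Load 4 — applied couple M₀=6 kN·m at a=10 m (b=L-a=10):
  θ_4 = (M₀x²/(2L)+C₁)/EI  [x≤a] with C₁=M₀(3b²-L²)/(6L)=-5 = (6·8²/(2·20)+(-5))/200000 = 23/1000000 rad
Superposition: θ = Σ θ_i = -8353/2400000 rad ≈ -0.003480 rad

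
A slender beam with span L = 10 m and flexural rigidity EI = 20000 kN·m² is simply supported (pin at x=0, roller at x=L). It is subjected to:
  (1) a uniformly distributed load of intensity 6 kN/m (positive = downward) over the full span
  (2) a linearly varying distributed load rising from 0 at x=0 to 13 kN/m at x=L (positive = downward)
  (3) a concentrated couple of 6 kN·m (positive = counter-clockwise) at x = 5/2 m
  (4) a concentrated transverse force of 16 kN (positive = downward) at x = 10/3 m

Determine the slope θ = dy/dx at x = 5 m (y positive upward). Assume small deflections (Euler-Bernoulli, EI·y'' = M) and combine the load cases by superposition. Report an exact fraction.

θ(5) = -1057/5184000 rad

Load 1 — uniform load w=6 kN/m over full span:
  θ_1 = -w(L³-6Lx²+4x³)/(24EI) = -6·(10³-6·10·5²+4·5³)/(24·20000) = 0 rad
Load 2 — triangular load w₀=13 kN/m (0→w₀ over full span):
  θ_2 = -w₀(7L⁴-30L²x²+15x⁴)/(360LEI) = -13·(7·10⁴-30·10²·5²+15·5⁴)/(360·10·20000) = -91/115200 rad
Load 3 — applied couple M₀=6 kN·m at a=5/2 m (b=L-a=15/2):
  θ_3 = (M₀x²/(2L)-M₀(x-a)+C₁)/EI  [x>a] with C₁=M₀(3b²-L²)/(6L)=55/8 = (6·5²/(2·10)-6·(5-(5/2))+(55/8))/20000 = -1/32000 rad
Load 4 — point force P=16 kN at a=10/3 m (b=L-a=20/3):
  θ_4 = -Pa(2L²-6Lx+3x²+a²)/(6LEI)  [x>a] = -16·(10/3)·(2·10²-6·10·5+3·5²+(10/3)²)/(6·10·20000) = 1/1620 rad
Superposition: θ = Σ θ_i = -1057/5184000 rad ≈ -0.000204 rad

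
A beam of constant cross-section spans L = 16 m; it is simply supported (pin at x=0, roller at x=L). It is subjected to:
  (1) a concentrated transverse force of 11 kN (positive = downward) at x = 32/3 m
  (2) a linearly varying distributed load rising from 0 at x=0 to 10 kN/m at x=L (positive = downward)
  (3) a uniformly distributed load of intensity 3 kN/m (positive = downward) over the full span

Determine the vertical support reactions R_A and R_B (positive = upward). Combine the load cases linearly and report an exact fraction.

Load 1 — point force P=11 kN at a=32/3 m (b=L-a=16/3):
  R_A = Pb/L = 11·(16/3)/16 = 11/3 kN
  R_B = Pa/L = 11·(32/3)/16 = 22/3 kN
Load 2 — triangular load w₀=10 kN/m (0→w₀ over full span):
  R_A = w₀L/6 = 10·16/6 = 80/3 kN
  R_B = w₀L/3 = 10·16/3 = 160/3 kN
Load 3 — uniform load w=3 kN/m over full span:
  R_A = wL/2 = 3·16/2 = 24 kN
  R_B = wL/2 = 3·16/2 = 24 kN
Superposition: R_A = 163/3 kN, R_B = 254/3 kN

R_A = 163/3 kN, R_B = 254/3 kN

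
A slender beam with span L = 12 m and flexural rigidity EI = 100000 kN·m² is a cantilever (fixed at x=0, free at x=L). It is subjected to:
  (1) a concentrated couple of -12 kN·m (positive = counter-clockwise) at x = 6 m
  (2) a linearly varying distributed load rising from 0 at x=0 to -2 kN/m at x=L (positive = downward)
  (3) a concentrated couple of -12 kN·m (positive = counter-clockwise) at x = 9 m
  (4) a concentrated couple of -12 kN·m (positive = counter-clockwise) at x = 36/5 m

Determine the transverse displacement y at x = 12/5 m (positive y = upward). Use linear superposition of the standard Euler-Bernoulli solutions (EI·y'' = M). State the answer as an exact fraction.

Load 1 — applied couple M₀=-12 kN·m at a=6 m (b=L-a=6):
  y_1 = M₀x²/(2EI)  [x≤a] = (-12)·(12/5)²/(2·100000) = -27/78125 m
Load 2 — triangular load w₀=-2 kN/m (0→w₀ over full span):
  y_2 = (w₀Lx³/12-w₀L²x²/6-w₀x⁵/(120L))/EI = ((-2)·12·(12/5)³/12-(-2)·12²·(12/5)²/6-(-2)·(12/5)⁵/(120·12))/100000 = 121554/48828125 m
Load 3 — applied couple M₀=-12 kN·m at a=9 m (b=L-a=3):
  y_3 = M₀x²/(2EI)  [x≤a] = (-12)·(12/5)²/(2·100000) = -27/78125 m
Load 4 — applied couple M₀=-12 kN·m at a=36/5 m (b=L-a=24/5):
  y_4 = M₀x²/(2EI)  [x≤a] = (-12)·(12/5)²/(2·100000) = -27/78125 m
Superposition: y = Σ y_i = 70929/48828125 m ≈ 0.001453 m

y(12/5) = 70929/48828125 m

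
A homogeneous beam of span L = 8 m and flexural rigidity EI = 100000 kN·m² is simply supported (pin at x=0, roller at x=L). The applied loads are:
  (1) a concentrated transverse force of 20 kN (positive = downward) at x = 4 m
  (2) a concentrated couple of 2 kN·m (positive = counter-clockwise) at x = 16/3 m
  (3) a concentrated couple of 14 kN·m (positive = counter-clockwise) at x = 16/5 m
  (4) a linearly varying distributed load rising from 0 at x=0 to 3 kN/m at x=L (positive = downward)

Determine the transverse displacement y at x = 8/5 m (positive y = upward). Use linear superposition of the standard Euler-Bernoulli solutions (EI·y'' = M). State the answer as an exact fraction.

Load 1 — point force P=20 kN at a=4 m (b=L-a=4):
  y_1 = -Pbx(L²-b²-x²)/(6LEI)  [x≤a] = -20·4·(8/5)·(8²-4²-(8/5)²)/(6·8·100000) = -284/234375 m
Load 2 — applied couple M₀=2 kN·m at a=16/3 m (b=L-a=8/3):
  y_2 = (M₀x³/(6L)+C₁x)/EI  [x≤a] with C₁=M₀(3b²-L²)/(6L)=-16/9 = (2·(8/5)³/(6·8)+(-16/9)·(8/5))/100000 = -94/3515625 m
Load 3 — applied couple M₀=14 kN·m at a=16/5 m (b=L-a=24/5):
  y_3 = (M₀x³/(6L)+C₁x)/EI  [x≤a] with C₁=M₀(3b²-L²)/(6L)=112/75 = (14·(8/5)³/(6·8)+(112/75)·(8/5))/100000 = 14/390625 m
Load 4 — triangular load w₀=3 kN/m (0→w₀ over full span):
  y_4 = -w₀x(7L⁴-10L²x²+3x⁴)/(360LEI) = -3·(8/5)·(7·8⁴-10·8²·(8/5)²+3·(8/5)⁴)/(360·8·100000) = -22016/48828125 m
Superposition: y = Σ y_i = -726644/439453125 m ≈ -0.001654 m

y(8/5) = -726644/439453125 m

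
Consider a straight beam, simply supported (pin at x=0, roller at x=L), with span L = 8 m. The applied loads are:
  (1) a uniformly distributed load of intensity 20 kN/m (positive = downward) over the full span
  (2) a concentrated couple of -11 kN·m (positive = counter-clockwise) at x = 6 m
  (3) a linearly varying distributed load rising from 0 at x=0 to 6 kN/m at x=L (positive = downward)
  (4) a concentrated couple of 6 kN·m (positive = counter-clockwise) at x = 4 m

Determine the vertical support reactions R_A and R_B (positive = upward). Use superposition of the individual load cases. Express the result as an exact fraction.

R_A = 699/8 kN, R_B = 773/8 kN

Load 1 — uniform load w=20 kN/m over full span:
  R_A = wL/2 = 20·8/2 = 80 kN
  R_B = wL/2 = 20·8/2 = 80 kN
Load 2 — applied couple M₀=-11 kN·m at a=6 m (b=L-a=2):
  R_A = M₀/L = (-11)/8 = -11/8 kN
  R_B = -M₀/L = -(-11)/8 = 11/8 kN
Load 3 — triangular load w₀=6 kN/m (0→w₀ over full span):
  R_A = w₀L/6 = 6·8/6 = 8 kN
  R_B = w₀L/3 = 6·8/3 = 16 kN
Load 4 — applied couple M₀=6 kN·m at a=4 m (b=L-a=4):
  R_A = M₀/L = 6/8 = 3/4 kN
  R_B = -M₀/L = -6/8 = -3/4 kN
Superposition: R_A = 699/8 kN, R_B = 773/8 kN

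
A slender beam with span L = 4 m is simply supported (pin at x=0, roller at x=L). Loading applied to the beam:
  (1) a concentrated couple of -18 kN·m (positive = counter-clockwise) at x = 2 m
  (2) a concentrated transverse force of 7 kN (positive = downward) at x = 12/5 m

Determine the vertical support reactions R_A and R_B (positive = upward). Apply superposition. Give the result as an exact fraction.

Load 1 — applied couple M₀=-18 kN·m at a=2 m (b=L-a=2):
  R_A = M₀/L = (-18)/4 = -9/2 kN
  R_B = -M₀/L = -(-18)/4 = 9/2 kN
Load 2 — point force P=7 kN at a=12/5 m (b=L-a=8/5):
  R_A = Pb/L = 7·(8/5)/4 = 14/5 kN
  R_B = Pa/L = 7·(12/5)/4 = 21/5 kN
Superposition: R_A = -17/10 kN, R_B = 87/10 kN

R_A = -17/10 kN, R_B = 87/10 kN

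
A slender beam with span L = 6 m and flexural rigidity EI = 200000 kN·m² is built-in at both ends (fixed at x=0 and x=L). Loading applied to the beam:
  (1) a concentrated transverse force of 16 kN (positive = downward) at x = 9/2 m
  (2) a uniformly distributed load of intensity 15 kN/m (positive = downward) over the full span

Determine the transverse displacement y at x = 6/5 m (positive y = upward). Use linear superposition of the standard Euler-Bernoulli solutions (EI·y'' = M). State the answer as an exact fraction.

Load 1 — point force P=16 kN at a=9/2 m (b=L-a=3/2):
  y_1 = -Pb²x²(3aL-(3a+b)x)/(6L³EI)  [x≤a] = -16·(3/2)²·(6/5)²·(3·(9/2)·6-(3·(9/2)+(3/2))·(6/5))/(6·6³·200000) = -63/5000000 m
Load 2 — uniform load w=15 kN/m over full span:
  y_2 = -wx²(L-x)²/(24EI) = -15·(6/5)²·(6-(6/5))²/(24·200000) = -81/781250 m
Superposition: y = Σ y_i = -2907/25000000 m ≈ -0.000116 m

y(6/5) = -2907/25000000 m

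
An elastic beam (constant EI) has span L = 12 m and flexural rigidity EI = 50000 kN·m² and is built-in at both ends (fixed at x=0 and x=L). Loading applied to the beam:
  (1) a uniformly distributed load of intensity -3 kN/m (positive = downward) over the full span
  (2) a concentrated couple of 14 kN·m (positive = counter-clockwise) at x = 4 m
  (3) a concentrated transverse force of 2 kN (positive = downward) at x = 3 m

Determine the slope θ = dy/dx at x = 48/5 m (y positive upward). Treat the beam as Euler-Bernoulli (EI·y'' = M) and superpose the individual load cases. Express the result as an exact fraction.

Load 1 — uniform load w=-3 kN/m over full span:
  θ_1 = -wx(L-x)(L-2x)/(12EI) = -(-3)·(48/5)·(12-(48/5))·(12-2·(48/5))/(12·50000) = -324/390625 rad
Load 2 — applied couple M₀=14 kN·m at a=4 m (b=L-a=8):
  θ_2 = (R_Ax²/2 - M_Ax - M₀(x-a))/EI  [x>a] with R_A=14/9, M_A=0 = ((14/9)·(48/5)²/2 - 0·(48/5) - 14·((48/5)-4))/50000 = -21/156250 rad
Load 3 — point force P=2 kN at a=3 m (b=L-a=9):
  θ_3 = Pa²(L-x)(2bL-(3b+a)(L-x))/(2L³EI)  [x>a] = 2·3²·(12-(48/5))·(2·9·12-(3·9+3)·(12-(48/5)))/(2·12³·50000) = 9/250000 rad
Superposition: θ = Σ θ_i = -5799/6250000 rad ≈ -0.000928 rad

θ(48/5) = -5799/6250000 rad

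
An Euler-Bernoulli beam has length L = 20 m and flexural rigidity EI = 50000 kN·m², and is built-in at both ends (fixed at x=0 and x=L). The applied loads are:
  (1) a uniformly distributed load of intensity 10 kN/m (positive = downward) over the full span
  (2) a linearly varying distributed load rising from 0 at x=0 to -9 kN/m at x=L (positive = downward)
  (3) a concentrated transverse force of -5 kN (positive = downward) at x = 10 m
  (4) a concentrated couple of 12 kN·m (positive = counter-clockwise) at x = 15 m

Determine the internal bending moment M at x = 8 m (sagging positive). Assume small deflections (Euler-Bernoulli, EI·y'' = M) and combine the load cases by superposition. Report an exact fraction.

M(8) = 4993/60 kN·m

Load 1 — uniform load w=10 kN/m over full span:
  M_1 = wLx/2 - wL²/12 - wx²/2 = 10·20·8/2 - 10·20²/12 - 10·8²/2 = 440/3 kN·m
Load 2 — triangular load w₀=-9 kN/m (0→w₀ over full span):
  M_2 = 3w₀Lx/20 - w₀L²/30 - w₀x³/(6L) = 3·(-9)·20·8/20 - (-9)·20²/30 - (-9)·8³/(6·20) = -288/5 kN·m
Load 3 — point force P=-5 kN at a=10 m (b=L-a=10):
  M_3 = Pb²(3a+b)x/L³ - Pab²/L²  [x≤a] = (-5)·10²·(3·10+10)·8/20³ - (-5)·10·10²/20² = -15/2 kN·m
Load 4 — applied couple M₀=12 kN·m at a=15 m (b=L-a=5):
  M_4 = R_Ax - M_A  [x≤a] with R_A=27/40, M_A=15/4 = (27/40)·8 - (15/4) = 33/20 kN·m
Superposition: M = Σ M_i = 4993/60 kN·m ≈ 83.216667 kN·m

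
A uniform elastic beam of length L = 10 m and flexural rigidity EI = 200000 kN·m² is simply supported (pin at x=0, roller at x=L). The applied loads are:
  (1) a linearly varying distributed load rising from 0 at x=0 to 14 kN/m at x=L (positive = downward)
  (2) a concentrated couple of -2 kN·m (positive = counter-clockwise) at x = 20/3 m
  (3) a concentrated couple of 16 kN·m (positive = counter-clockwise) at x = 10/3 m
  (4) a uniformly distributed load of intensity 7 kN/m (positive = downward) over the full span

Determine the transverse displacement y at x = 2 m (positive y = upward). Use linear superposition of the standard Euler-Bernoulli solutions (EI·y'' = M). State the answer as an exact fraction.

y(2) = -57991/11250000 m

Load 1 — triangular load w₀=14 kN/m (0→w₀ over full span):
  y_1 = -w₀x(7L⁴-10L²x²+3x⁴)/(360LEI) = -14·2·(7·10⁴-10·10²·2²+3·2⁴)/(360·10·200000) = -602/234375 m
Load 2 — applied couple M₀=-2 kN·m at a=20/3 m (b=L-a=10/3):
  y_2 = (M₀x³/(6L)+C₁x)/EI  [x≤a] with C₁=M₀(3b²-L²)/(6L)=20/9 = ((-2)·2³/(6·10)+(20/9)·2)/200000 = 47/2250000 m
Load 3 — applied couple M₀=16 kN·m at a=10/3 m (b=L-a=20/3):
  y_3 = (M₀x³/(6L)+C₁x)/EI  [x≤a] with C₁=M₀(3b²-L²)/(6L)=80/9 = (16·2³/(6·10)+(80/9)·2)/200000 = 14/140625 m
Load 4 — uniform load w=7 kN/m over full span:
  y_4 = -wx(L³-2Lx²+x³)/(24EI) = -7·2·(10³-2·10·2²+2³)/(24·200000) = -203/75000 m
Superposition: y = Σ y_i = -57991/11250000 m ≈ -0.005155 m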